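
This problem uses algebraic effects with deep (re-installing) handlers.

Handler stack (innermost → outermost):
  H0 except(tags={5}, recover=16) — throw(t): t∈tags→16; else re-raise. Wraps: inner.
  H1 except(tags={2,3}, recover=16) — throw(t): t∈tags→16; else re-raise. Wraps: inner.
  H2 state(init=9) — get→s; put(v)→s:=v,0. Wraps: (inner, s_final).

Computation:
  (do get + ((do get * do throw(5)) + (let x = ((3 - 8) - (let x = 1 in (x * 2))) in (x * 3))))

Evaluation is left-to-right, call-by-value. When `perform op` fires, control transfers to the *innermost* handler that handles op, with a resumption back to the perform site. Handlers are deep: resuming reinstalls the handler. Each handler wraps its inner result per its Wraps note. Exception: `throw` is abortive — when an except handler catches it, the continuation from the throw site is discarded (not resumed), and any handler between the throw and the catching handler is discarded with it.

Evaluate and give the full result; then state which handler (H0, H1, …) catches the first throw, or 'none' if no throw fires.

Step-by-step:
get @ H2 ⇒ 9
get @ H2 ⇒ 9
throw(5) @ H0 caught ⇒ 16
H1 returns 16
H2 returns (16, 9)
= (16, 9)

Answer: (16, 9) ; first throw caught by: H0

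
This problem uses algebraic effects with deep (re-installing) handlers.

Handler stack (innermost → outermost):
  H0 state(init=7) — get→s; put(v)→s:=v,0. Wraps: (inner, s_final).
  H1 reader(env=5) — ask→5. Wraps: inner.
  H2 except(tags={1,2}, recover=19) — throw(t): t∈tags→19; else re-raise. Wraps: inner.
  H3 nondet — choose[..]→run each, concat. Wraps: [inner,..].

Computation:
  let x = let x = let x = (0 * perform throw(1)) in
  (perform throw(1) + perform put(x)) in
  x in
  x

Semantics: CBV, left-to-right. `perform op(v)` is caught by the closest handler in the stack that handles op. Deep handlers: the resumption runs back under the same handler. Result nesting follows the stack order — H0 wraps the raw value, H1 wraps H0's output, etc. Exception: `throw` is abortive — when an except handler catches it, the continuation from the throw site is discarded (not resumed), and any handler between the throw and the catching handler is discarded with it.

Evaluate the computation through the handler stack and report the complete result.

Answer: [19]

Working:
throw(1) @ H2 caught ⇒ 19
H3 returns [19]
= [19]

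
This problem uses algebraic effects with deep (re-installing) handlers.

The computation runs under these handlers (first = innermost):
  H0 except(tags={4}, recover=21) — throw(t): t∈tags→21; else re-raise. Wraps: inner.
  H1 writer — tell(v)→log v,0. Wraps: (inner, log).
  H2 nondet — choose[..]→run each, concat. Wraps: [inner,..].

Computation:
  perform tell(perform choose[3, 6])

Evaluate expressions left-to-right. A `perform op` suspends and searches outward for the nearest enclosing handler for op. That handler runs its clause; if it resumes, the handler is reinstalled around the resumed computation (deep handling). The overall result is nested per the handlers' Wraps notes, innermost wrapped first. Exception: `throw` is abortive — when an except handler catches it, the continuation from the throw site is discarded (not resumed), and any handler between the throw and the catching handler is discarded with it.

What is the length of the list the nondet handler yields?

Answer: 2

Working:
choose[3, 6] @ H2
  branch[0] choose=3:
    tell(3) @ H1 ⇒ log+=3
    H0 returns 0
    H1 returns (0, (3))
    H2 returns [(0, (3))]
  branch[1] choose=6:
    tell(6) @ H1 ⇒ log+=6
    H0 returns 0
    H1 returns (0, (6))
    H2 returns [(0, (6))]
= [(0, (3)), (0, (6))]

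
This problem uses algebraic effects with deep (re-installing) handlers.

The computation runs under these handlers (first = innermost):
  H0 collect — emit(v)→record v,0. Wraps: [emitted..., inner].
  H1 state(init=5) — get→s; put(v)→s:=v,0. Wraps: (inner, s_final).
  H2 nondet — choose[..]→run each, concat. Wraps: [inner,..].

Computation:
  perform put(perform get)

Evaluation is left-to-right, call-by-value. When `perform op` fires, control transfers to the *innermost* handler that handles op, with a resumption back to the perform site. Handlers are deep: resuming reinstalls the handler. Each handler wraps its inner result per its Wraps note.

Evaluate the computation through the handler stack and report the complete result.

Evaluation trace:
get @ H1 ⇒ 5
put(5) @ H1 ⇒ s:=5
H0 returns [0]
H1 returns ([0], 5)
H2 returns [([0], 5)]
= [([0], 5)]

Answer: [([0], 5)]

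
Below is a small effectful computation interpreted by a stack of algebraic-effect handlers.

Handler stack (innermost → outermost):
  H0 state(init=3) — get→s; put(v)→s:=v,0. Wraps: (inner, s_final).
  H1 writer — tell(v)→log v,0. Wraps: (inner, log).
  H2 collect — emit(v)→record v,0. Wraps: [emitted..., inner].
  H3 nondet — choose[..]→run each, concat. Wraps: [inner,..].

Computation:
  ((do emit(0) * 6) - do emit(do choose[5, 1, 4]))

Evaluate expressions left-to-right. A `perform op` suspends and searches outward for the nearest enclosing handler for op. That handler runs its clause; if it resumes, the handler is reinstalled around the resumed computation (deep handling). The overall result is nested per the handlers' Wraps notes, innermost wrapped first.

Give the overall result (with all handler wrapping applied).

Answer: [[0, 5, ((0, 3), ())], [0, 1, ((0, 3), ())], [0, 4, ((0, 3), ())]]

Working:
emit(0) @ H2 ⇒ out+=0
choose[5, 1, 4] @ H3
  branch[0] choose=5:
    emit(5) @ H2 ⇒ out+=5
    H0 returns (0, 3)
    H1 returns ((0, 3), ())
    H2 returns [0, 5, ((0, 3), ())]
    H3 returns [[0, 5, ((0, 3), ())]]
  branch[1] choose=1:
    emit(1) @ H2 ⇒ out+=1
    H0 returns (0, 3)
    H1 returns ((0, 3), ())
    H2 returns [0, 1, ((0, 3), ())]
    H3 returns [[0, 1, ((0, 3), ())]]
  branch[2] choose=4:
    emit(4) @ H2 ⇒ out+=4
    H0 returns (0, 3)
    H1 returns ((0, 3), ())
    H2 returns [0, 4, ((0, 3), ())]
    H3 returns [[0, 4, ((0, 3), ())]]
= [[0, 5, ((0, 3), ())], [0, 1, ((0, 3), ())], [0, 4, ((0, 3), ())]]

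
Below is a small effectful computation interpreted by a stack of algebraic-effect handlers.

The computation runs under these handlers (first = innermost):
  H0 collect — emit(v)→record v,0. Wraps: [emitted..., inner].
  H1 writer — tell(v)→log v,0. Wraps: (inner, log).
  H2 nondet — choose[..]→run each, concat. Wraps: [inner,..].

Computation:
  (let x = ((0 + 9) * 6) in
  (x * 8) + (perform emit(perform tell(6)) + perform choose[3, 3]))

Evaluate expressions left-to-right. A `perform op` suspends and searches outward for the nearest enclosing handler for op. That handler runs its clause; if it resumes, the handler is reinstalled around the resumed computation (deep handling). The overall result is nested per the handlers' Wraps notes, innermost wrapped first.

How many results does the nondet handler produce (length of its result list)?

Step-by-step:
tell(6) @ H1 ⇒ log+=6
emit(0) @ H0 ⇒ out+=0
choose[3, 3] @ H2
  branch[0] choose=3:
    H0 returns [0, 435]
    H1 returns ([0, 435], (6))
    H2 returns [([0, 435], (6))]
  branch[1] choose=3:
    H0 returns [0, 435]
    H1 returns ([0, 435], (6))
    H2 returns [([0, 435], (6))]
= [([0, 435], (6)), ([0, 435], (6))]

Answer: 2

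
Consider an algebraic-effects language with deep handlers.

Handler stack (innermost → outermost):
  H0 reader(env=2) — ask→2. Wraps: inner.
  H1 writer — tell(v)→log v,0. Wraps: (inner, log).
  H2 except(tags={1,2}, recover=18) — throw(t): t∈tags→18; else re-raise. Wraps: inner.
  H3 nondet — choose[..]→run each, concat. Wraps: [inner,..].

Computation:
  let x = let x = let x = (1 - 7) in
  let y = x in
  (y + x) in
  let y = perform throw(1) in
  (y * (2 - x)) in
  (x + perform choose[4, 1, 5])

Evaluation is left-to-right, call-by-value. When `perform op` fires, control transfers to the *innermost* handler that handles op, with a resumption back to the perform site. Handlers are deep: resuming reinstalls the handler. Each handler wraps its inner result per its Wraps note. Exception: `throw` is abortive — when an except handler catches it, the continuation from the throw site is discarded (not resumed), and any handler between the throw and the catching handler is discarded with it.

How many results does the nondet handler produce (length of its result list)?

Answer: 1

Step-by-step:
throw(1) @ H2 caught ⇒ 18
H3 returns [18]
= [18]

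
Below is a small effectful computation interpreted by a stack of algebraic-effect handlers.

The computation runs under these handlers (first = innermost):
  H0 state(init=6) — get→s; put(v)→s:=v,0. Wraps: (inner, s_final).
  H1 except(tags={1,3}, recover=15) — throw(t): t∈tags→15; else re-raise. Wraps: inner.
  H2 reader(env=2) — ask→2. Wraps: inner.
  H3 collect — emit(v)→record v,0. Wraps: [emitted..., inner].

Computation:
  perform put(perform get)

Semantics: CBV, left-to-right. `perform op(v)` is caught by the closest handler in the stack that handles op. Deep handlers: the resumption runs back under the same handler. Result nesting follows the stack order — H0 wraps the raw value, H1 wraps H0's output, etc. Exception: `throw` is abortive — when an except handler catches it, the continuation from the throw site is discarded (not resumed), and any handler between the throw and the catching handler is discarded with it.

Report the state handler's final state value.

Answer: 6

Working:
get @ H0 ⇒ 6
put(6) @ H0 ⇒ s:=6
H0 returns (0, 6)
H1 returns (0, 6)
H2 returns (0, 6)
H3 returns [(0, 6)]
= [(0, 6)]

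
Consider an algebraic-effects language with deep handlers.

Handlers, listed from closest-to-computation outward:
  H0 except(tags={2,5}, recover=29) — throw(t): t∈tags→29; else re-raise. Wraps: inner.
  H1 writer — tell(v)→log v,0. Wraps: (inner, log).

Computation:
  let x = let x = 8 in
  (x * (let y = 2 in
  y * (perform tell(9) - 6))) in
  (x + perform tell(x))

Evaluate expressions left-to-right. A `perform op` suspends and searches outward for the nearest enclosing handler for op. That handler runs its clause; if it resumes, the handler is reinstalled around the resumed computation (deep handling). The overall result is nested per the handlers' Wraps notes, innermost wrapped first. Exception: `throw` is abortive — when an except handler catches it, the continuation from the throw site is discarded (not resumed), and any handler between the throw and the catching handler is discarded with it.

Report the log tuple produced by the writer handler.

Working:
tell(9) @ H1 ⇒ log+=9
tell(-96) @ H1 ⇒ log+=-96
H0 returns -96
H1 returns (-96, (9, -96))
= (-96, (9, -96))

Answer: (9, -96)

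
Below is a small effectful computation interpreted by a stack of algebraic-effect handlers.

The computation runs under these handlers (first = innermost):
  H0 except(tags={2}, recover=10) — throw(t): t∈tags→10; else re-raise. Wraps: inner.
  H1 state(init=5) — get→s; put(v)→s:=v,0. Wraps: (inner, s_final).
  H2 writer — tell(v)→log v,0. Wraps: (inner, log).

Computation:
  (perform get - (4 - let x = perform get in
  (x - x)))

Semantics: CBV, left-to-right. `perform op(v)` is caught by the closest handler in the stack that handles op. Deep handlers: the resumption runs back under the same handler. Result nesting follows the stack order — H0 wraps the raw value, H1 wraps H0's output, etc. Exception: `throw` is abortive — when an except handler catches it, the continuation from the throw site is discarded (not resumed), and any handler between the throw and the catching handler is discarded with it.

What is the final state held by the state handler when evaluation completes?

Step-by-step:
get @ H1 ⇒ 5
get @ H1 ⇒ 5
H0 returns 1
H1 returns (1, 5)
H2 returns ((1, 5), ())
= ((1, 5), ())

Answer: 5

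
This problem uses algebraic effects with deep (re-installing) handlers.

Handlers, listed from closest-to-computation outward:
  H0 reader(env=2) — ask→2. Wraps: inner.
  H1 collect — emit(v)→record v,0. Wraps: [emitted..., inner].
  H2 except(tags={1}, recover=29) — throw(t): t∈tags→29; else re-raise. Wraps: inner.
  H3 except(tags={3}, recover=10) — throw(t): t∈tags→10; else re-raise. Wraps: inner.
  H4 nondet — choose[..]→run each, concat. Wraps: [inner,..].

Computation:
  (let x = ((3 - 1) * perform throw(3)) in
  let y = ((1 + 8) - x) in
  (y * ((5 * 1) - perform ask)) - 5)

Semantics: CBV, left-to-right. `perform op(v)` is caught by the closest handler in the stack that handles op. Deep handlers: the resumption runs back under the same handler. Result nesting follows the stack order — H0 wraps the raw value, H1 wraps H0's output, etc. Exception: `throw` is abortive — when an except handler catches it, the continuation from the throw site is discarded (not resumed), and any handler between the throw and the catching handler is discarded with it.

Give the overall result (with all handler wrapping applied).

Step-by-step:
throw(3) @ H2 re-raised
throw(3) @ H3 caught ⇒ 10
H4 returns [10]
= [10]

Answer: [10]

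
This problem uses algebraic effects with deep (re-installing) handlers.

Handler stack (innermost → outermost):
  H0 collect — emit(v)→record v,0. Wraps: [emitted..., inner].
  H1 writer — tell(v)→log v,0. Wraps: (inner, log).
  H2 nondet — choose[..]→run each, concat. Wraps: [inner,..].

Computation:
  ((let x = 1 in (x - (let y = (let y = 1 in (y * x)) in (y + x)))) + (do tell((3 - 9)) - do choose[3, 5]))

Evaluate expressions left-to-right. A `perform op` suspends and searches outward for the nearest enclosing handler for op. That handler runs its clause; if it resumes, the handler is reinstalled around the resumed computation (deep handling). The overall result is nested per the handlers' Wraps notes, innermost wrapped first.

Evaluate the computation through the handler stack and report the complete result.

Answer: [([-4], (-6)), ([-6], (-6))]

Step-by-step:
tell(-6) @ H1 ⇒ log+=-6
choose[3, 5] @ H2
  branch[0] choose=3:
    H0 returns [-4]
    H1 returns ([-4], (-6))
    H2 returns [([-4], (-6))]
  branch[1] choose=5:
    H0 returns [-6]
    H1 returns ([-6], (-6))
    H2 returns [([-6], (-6))]
= [([-4], (-6)), ([-6], (-6))]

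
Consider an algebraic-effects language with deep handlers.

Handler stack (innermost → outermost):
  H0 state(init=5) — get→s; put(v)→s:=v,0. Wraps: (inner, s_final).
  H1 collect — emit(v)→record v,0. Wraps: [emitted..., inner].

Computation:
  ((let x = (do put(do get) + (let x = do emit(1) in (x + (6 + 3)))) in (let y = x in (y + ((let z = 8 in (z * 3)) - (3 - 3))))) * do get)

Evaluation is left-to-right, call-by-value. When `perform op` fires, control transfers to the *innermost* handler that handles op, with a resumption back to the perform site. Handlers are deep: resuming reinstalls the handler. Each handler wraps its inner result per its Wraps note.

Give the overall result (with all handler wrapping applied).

Evaluation trace:
get @ H0 ⇒ 5
put(5) @ H0 ⇒ s:=5
emit(1) @ H1 ⇒ out+=1
get @ H0 ⇒ 5
H0 returns (165, 5)
H1 returns [1, (165, 5)]
= [1, (165, 5)]

Answer: [1, (165, 5)]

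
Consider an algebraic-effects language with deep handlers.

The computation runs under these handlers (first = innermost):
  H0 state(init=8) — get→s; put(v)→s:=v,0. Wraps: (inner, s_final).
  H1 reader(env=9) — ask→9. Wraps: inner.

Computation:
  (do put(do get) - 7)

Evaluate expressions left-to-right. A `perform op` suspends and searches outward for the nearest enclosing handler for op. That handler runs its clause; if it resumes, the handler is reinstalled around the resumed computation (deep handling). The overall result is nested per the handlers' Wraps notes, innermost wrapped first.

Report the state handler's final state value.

Step-by-step:
get @ H0 ⇒ 8
put(8) @ H0 ⇒ s:=8
H0 returns (-7, 8)
H1 returns (-7, 8)
= (-7, 8)

Answer: 8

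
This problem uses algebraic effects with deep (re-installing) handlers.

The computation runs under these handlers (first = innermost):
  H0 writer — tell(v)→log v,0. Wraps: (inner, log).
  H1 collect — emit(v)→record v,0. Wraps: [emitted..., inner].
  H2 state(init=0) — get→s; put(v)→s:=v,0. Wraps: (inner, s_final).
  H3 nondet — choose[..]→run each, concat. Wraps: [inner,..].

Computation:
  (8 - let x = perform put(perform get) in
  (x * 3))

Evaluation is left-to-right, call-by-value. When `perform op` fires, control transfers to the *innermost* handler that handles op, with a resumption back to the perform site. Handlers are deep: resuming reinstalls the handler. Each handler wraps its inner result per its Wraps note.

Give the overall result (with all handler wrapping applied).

Working:
get @ H2 ⇒ 0
put(0) @ H2 ⇒ s:=0
H0 returns (8, ())
H1 returns [(8, ())]
H2 returns ([(8, ())], 0)
H3 returns [([(8, ())], 0)]
= [([(8, ())], 0)]

Answer: [([(8, ())], 0)]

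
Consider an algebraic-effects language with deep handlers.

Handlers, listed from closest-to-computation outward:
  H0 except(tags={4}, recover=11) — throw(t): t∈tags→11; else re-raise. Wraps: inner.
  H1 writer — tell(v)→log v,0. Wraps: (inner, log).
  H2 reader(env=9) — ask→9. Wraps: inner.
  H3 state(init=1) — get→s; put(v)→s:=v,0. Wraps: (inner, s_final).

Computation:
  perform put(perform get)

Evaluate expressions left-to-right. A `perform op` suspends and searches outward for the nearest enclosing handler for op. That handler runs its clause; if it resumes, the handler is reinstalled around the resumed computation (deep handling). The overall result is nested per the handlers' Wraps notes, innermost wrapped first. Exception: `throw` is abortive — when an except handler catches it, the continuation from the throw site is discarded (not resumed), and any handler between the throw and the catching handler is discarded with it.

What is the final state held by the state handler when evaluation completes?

Answer: 1

Evaluation trace:
get @ H3 ⇒ 1
put(1) @ H3 ⇒ s:=1
H0 returns 0
H1 returns (0, ())
H2 returns (0, ())
H3 returns ((0, ()), 1)
= ((0, ()), 1)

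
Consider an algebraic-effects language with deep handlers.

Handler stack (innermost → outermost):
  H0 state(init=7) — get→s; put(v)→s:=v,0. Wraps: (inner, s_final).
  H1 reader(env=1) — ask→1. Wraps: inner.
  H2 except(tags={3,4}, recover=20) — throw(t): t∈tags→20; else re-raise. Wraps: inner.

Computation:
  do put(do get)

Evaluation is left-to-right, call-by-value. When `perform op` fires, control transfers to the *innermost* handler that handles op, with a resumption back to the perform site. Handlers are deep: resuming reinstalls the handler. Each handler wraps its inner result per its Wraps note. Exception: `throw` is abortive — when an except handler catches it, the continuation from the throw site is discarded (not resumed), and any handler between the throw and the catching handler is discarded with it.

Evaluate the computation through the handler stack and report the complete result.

Answer: (0, 7)

Step-by-step:
get @ H0 ⇒ 7
put(7) @ H0 ⇒ s:=7
H0 returns (0, 7)
H1 returns (0, 7)
H2 returns (0, 7)
= (0, 7)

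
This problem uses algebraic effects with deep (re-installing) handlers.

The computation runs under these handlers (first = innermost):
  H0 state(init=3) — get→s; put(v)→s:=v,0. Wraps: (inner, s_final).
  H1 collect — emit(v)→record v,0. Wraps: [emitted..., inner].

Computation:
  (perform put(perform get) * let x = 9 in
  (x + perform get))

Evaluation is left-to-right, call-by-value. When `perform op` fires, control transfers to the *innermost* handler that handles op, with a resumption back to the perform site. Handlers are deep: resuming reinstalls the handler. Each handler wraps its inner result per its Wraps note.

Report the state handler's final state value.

Answer: 3

Step-by-step:
get @ H0 ⇒ 3
put(3) @ H0 ⇒ s:=3
get @ H0 ⇒ 3
H0 returns (0, 3)
H1 returns [(0, 3)]
= [(0, 3)]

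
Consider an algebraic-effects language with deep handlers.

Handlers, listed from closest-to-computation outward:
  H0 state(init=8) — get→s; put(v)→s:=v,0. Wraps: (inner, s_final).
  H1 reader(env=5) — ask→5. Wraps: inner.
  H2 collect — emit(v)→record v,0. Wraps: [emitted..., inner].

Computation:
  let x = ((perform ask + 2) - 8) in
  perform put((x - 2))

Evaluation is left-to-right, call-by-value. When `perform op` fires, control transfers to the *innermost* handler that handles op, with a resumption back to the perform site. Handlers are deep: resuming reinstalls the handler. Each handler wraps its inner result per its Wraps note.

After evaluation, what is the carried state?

Working:
ask @ H1 ⇒ 5
put(-3) @ H0 ⇒ s:=-3
H0 returns (0, -3)
H1 returns (0, -3)
H2 returns [(0, -3)]
= [(0, -3)]

Answer: -3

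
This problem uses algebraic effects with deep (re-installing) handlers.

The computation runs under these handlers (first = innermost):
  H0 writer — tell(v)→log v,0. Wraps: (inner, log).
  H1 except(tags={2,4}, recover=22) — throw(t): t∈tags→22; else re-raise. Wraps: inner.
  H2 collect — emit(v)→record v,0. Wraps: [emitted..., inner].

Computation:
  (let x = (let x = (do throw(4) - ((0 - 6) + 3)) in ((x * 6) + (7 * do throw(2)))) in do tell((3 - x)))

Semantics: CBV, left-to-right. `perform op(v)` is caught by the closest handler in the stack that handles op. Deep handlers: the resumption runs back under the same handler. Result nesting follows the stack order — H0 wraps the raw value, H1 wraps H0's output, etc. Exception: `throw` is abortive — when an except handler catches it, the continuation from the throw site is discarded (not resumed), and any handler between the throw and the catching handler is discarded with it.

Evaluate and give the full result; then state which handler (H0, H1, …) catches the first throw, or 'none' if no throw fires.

Answer: [22] ; first throw caught by: H1

Step-by-step:
throw(4) @ H1 caught ⇒ 22
H2 returns [22]
= [22]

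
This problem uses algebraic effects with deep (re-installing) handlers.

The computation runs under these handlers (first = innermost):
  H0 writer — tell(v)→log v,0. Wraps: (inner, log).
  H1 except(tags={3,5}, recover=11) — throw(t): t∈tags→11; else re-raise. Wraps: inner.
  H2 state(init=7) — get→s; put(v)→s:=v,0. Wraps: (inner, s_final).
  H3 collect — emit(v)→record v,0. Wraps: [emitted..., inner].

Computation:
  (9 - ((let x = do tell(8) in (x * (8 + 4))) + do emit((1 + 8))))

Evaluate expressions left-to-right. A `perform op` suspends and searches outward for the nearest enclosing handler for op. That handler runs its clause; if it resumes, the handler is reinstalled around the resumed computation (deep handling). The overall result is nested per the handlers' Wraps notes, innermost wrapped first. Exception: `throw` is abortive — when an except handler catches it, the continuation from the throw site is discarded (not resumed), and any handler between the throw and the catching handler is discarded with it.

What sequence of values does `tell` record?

Evaluation trace:
tell(8) @ H0 ⇒ log+=8
emit(9) @ H3 ⇒ out+=9
H0 returns (9, (8))
H1 returns (9, (8))
H2 returns ((9, (8)), 7)
H3 returns [9, ((9, (8)), 7)]
= [9, ((9, (8)), 7)]

Answer: (8)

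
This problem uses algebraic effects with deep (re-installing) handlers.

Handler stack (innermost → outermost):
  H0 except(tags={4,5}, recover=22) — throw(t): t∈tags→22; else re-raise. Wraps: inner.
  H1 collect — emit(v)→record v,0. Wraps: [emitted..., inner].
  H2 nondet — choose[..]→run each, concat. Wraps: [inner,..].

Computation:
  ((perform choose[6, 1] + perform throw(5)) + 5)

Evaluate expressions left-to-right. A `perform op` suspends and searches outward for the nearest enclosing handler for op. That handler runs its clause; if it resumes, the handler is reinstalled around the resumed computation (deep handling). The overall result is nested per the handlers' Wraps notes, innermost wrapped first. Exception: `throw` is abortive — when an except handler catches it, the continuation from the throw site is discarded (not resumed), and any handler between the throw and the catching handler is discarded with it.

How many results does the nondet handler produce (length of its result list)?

Answer: 2

Evaluation trace:
choose[6, 1] @ H2
  branch[0] choose=6:
    throw(5) @ H0 caught ⇒ 22
    H1 returns [22]
    H2 returns [[22]]
  branch[1] choose=1:
    throw(5) @ H0 caught ⇒ 22
    H1 returns [22]
    H2 returns [[22]]
= [[22], [22]]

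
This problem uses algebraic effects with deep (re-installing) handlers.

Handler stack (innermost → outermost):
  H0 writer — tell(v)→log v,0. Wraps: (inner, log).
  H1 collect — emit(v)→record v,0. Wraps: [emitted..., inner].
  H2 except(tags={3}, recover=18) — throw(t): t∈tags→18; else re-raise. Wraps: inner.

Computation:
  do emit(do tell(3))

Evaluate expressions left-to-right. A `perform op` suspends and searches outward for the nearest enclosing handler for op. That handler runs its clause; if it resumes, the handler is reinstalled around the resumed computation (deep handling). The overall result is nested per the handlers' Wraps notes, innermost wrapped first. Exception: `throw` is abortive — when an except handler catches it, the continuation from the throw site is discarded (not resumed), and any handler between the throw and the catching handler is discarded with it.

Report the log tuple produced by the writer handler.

Step-by-step:
tell(3) @ H0 ⇒ log+=3
emit(0) @ H1 ⇒ out+=0
H0 returns (0, (3))
H1 returns [0, (0, (3))]
H2 returns [0, (0, (3))]
= [0, (0, (3))]

Answer: (3)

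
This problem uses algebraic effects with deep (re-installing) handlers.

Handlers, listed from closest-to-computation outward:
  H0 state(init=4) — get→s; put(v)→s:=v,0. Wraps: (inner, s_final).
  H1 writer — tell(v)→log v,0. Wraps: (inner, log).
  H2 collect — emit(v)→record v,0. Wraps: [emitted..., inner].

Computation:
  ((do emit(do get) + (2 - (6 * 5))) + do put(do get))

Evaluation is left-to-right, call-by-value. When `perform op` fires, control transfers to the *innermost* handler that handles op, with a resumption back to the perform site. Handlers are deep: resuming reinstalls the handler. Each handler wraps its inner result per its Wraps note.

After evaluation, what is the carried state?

Working:
get @ H0 ⇒ 4
emit(4) @ H2 ⇒ out+=4
get @ H0 ⇒ 4
put(4) @ H0 ⇒ s:=4
H0 returns (-28, 4)
H1 returns ((-28, 4), ())
H2 returns [4, ((-28, 4), ())]
= [4, ((-28, 4), ())]

Answer: 4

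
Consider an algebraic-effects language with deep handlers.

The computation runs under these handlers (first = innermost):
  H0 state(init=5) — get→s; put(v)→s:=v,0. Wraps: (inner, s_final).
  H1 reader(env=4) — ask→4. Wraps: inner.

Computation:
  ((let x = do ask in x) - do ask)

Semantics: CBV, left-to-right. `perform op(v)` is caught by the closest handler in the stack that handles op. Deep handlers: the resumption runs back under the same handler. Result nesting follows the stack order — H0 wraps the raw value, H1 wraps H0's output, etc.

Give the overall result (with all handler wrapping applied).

Working:
ask @ H1 ⇒ 4
ask @ H1 ⇒ 4
H0 returns (0, 5)
H1 returns (0, 5)
= (0, 5)

Answer: (0, 5)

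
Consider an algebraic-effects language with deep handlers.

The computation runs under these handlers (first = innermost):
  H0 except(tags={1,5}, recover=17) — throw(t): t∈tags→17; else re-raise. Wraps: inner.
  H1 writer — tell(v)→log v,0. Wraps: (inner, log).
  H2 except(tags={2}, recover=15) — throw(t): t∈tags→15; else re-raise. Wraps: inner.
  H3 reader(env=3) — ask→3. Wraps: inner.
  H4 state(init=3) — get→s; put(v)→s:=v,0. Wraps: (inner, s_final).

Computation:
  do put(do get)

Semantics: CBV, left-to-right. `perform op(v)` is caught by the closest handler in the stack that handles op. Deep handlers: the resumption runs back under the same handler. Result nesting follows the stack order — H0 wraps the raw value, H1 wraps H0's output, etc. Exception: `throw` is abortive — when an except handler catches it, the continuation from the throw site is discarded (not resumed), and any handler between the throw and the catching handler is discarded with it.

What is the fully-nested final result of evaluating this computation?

Evaluation trace:
get @ H4 ⇒ 3
put(3) @ H4 ⇒ s:=3
H0 returns 0
H1 returns (0, ())
H2 returns (0, ())
H3 returns (0, ())
H4 returns ((0, ()), 3)
= ((0, ()), 3)

Answer: ((0, ()), 3)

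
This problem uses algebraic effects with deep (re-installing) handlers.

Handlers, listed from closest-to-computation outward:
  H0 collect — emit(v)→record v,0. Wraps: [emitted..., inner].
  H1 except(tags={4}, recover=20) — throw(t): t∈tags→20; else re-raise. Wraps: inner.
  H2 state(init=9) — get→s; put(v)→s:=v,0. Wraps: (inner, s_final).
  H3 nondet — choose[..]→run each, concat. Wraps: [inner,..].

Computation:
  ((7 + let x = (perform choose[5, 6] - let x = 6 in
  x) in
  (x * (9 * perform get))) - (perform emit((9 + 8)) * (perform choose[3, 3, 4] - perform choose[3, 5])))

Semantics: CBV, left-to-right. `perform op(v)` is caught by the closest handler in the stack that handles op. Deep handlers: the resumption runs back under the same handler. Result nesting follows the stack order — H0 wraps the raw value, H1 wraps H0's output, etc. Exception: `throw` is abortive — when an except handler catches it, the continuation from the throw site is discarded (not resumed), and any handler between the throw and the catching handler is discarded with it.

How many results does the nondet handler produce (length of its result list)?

Step-by-step:
choose[5, 6] @ H3
  branch[0] choose=5:
    get @ H2 ⇒ 9
    emit(17) @ H0 ⇒ out+=17
    choose[3, 3, 4] @ H3
      branch[0] choose=3:
        choose[3, 5] @ H3
          branch[0] choose=3:
            H0 returns [17, -74]
            H1 returns [17, -74]
            H2 returns ([17, -74], 9)
            H3 returns [([17, -74], 9)]
          branch[1] choose=5:
            H0 returns [17, -74]
            H1 returns [17, -74]
            H2 returns ([17, -74], 9)
            H3 returns [([17, -74], 9)]
      branch[1] choose=3:
        choose[3, 5] @ H3
          branch[0] choose=3:
            H0 returns [17, -74]
            H1 returns [17, -74]
            H2 returns ([17, -74], 9)
            H3 returns [([17, -74], 9)]
          branch[1] choose=5:
            H0 returns [17, -74]
            H1 returns [17, -74]
            H2 returns ([17, -74], 9)
            H3 returns [([17, -74], 9)]
      branch[2] choose=4:
        choose[3, 5] @ H3
          branch[0] choose=3:
            H0 returns [17, -74]
            H1 returns [17, -74]
            H2 returns ([17, -74], 9)
            H3 returns [([17, -74], 9)]
          branch[1] choose=5:
            H0 returns [17, -74]
            H1 returns [17, -74]
            H2 returns ([17, -74], 9)
            H3 returns [([17, -74], 9)]
  branch[1] choose=6:
    get @ H2 ⇒ 9
    emit(17) @ H0 ⇒ out+=17
    choose[3, 3, 4] @ H3
      branch[0] choose=3:
        choose[3, 5] @ H3
          branch[0] choose=3:
            H0 returns [17, 7]
            H1 returns [17, 7]
            H2 returns ([17, 7], 9)
            H3 returns [([17, 7], 9)]
          branch[1] choose=5:
            H0 returns [17, 7]
            H1 returns [17, 7]
            H2 returns ([17, 7], 9)
            H3 returns [([17, 7], 9)]
      branch[1] choose=3:
        choose[3, 5] @ H3
          branch[0] choose=3:
            H0 returns [17, 7]
            H1 returns [17, 7]
            H2 returns ([17, 7], 9)
            H3 returns [([17, 7], 9)]
          branch[1] choose=5:
            H0 returns [17, 7]
            H1 returns [17, 7]
            H2 returns ([17, 7], 9)
            H3 returns [([17, 7], 9)]
      branch[2] choose=4:
        choose[3, 5] @ H3
          branch[0] choose=3:
            H0 returns [17, 7]
            H1 returns [17, 7]
            H2 returns ([17, 7], 9)
            H3 returns [([17, 7], 9)]
          branch[1] choose=5:
            H0 returns [17, 7]
            H1 returns [17, 7]
            H2 returns ([17, 7], 9)
            H3 returns [([17, 7], 9)]
= [([17, -74], 9), ([17, -74], 9), ([17, -74], 9), ([17, -74], 9), ([17, -74], 9), ([17, -74], 9), ([17, 7], 9), ([17, 7], 9), ([17, 7], 9), ([17, 7], 9), ([17, 7], 9), ([17, 7], 9)]

Answer: 12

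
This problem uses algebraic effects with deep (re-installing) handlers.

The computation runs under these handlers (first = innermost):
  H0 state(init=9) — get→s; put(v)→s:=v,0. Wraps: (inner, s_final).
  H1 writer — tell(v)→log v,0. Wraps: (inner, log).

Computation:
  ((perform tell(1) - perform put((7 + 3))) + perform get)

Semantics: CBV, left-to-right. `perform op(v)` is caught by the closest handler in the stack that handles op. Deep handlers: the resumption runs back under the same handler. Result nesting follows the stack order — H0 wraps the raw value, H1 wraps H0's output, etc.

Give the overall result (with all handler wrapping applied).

Step-by-step:
tell(1) @ H1 ⇒ log+=1
put(10) @ H0 ⇒ s:=10
get @ H0 ⇒ 10
H0 returns (10, 10)
H1 returns ((10, 10), (1))
= ((10, 10), (1))

Answer: ((10, 10), (1))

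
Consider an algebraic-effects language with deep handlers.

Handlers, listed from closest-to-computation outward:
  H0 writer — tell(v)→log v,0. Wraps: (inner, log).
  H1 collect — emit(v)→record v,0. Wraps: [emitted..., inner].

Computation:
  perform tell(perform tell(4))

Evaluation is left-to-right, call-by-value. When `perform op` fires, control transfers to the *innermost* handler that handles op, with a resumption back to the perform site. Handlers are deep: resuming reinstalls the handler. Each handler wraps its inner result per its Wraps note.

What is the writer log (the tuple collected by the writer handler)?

Working:
tell(4) @ H0 ⇒ log+=4
tell(0) @ H0 ⇒ log+=0
H0 returns (0, (4, 0))
H1 returns [(0, (4, 0))]
= [(0, (4, 0))]

Answer: (4, 0)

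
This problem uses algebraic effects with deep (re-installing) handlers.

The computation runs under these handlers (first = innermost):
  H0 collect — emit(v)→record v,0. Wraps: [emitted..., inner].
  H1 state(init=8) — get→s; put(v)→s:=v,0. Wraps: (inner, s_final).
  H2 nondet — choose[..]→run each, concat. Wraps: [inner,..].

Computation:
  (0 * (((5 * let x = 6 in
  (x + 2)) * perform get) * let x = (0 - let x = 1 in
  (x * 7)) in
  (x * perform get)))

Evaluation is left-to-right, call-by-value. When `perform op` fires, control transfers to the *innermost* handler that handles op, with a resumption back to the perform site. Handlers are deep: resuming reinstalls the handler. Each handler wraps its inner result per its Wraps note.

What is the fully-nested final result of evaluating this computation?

Answer: [([0], 8)]

Evaluation trace:
get @ H1 ⇒ 8
get @ H1 ⇒ 8
H0 returns [0]
H1 returns ([0], 8)
H2 returns [([0], 8)]
= [([0], 8)]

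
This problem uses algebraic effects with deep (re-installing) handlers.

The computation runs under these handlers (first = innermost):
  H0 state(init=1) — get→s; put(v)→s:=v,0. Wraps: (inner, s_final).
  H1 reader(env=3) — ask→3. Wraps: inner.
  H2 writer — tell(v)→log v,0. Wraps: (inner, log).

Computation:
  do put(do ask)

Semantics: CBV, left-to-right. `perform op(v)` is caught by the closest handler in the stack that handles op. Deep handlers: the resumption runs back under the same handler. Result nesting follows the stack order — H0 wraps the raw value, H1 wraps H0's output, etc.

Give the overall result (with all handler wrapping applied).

Step-by-step:
ask @ H1 ⇒ 3
put(3) @ H0 ⇒ s:=3
H0 returns (0, 3)
H1 returns (0, 3)
H2 returns ((0, 3), ())
= ((0, 3), ())

Answer: ((0, 3), ())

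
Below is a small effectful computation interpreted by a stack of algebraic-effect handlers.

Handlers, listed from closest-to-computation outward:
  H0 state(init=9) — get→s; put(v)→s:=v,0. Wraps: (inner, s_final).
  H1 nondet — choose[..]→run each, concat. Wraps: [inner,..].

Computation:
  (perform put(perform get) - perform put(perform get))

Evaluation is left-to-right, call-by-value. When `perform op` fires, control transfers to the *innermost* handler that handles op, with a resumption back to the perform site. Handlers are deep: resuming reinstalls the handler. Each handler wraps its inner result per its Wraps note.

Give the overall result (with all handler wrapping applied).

Step-by-step:
get @ H0 ⇒ 9
put(9) @ H0 ⇒ s:=9
get @ H0 ⇒ 9
put(9) @ H0 ⇒ s:=9
H0 returns (0, 9)
H1 returns [(0, 9)]
= [(0, 9)]

Answer: [(0, 9)]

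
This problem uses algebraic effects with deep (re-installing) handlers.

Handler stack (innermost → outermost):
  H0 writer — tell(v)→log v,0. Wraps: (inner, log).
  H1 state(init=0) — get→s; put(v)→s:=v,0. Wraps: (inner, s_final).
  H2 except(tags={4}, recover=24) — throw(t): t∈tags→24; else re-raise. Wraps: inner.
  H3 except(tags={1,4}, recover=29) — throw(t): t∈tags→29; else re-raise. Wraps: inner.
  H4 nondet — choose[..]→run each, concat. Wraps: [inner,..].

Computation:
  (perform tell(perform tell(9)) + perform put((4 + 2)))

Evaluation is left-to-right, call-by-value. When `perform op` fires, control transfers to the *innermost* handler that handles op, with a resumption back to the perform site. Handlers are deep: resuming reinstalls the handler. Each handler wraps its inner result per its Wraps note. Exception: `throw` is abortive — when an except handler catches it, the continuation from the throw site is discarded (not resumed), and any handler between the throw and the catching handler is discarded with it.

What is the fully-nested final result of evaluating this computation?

Answer: [((0, (9, 0)), 6)]

Working:
tell(9) @ H0 ⇒ log+=9
tell(0) @ H0 ⇒ log+=0
put(6) @ H1 ⇒ s:=6
H0 returns (0, (9, 0))
H1 returns ((0, (9, 0)), 6)
H2 returns ((0, (9, 0)), 6)
H3 returns ((0, (9, 0)), 6)
H4 returns [((0, (9, 0)), 6)]
= [((0, (9, 0)), 6)]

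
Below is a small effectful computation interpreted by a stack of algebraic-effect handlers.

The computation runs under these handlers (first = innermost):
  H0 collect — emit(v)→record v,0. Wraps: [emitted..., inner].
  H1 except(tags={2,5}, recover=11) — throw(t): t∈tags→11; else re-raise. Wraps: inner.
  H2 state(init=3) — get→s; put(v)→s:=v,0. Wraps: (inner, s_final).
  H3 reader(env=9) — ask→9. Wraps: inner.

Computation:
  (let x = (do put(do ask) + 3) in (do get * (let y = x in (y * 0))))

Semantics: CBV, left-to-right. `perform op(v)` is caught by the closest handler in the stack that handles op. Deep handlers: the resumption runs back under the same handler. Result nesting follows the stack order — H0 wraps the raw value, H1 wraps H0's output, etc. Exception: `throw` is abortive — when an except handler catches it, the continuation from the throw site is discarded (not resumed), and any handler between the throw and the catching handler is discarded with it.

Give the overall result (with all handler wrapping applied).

Working:
ask @ H3 ⇒ 9
put(9) @ H2 ⇒ s:=9
get @ H2 ⇒ 9
H0 returns [0]
H1 returns [0]
H2 returns ([0], 9)
H3 returns ([0], 9)
= ([0], 9)

Answer: ([0], 9)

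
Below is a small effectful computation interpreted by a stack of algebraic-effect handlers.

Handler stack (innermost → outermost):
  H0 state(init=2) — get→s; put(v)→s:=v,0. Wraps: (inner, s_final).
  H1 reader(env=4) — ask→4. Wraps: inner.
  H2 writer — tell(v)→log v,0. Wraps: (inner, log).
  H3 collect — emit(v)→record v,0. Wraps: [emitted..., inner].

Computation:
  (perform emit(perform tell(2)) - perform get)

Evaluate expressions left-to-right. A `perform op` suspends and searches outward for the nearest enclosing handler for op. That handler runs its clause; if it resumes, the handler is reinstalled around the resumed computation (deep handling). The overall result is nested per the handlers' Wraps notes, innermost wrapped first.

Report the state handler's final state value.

Working:
tell(2) @ H2 ⇒ log+=2
emit(0) @ H3 ⇒ out+=0
get @ H0 ⇒ 2
H0 returns (-2, 2)
H1 returns (-2, 2)
H2 returns ((-2, 2), (2))
H3 returns [0, ((-2, 2), (2))]
= [0, ((-2, 2), (2))]

Answer: 2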